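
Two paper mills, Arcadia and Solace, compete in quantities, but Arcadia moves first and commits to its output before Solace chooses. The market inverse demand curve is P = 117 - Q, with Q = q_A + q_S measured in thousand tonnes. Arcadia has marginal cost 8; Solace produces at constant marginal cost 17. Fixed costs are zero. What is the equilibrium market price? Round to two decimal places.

Solve by backward induction. Given q_A, the follower Solace maximises π_S = (117 - q_A - q_S)q_S - 17q_S.
Follower FOC: 100 - q_A - 2q_S = 0, so q_S(q_A) = (100 - q_A)/2.
Arcadia substitutes q_S(q_A) into its own profit: π_A = q_A(117 - q_A - (100 - q_A)/2) - 8q_A = (67 - (1/2)q_A)q_A - 8q_A.
The leader's first-order condition 59 - q_A = 0 yields q_A = 59.
Then q_S = (100 - 59)/2 = 41/2.
Total output Q = 159/2, so price P = 117 - 159/2 = 75/2.

37.50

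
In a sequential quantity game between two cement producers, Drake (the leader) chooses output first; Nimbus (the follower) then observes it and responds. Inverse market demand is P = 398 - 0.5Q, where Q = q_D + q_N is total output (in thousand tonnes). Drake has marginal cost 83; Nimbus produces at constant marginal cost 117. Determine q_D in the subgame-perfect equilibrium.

The follower Nimbus best-responds to any q_D: π_N = (398 - 0.5Q)q_N - 117q_N.
Follower FOC: 281 - (1/2)q_D - q_N = 0, so q_N(q_D) = (281 - (1/2)q_D).
The leader anticipates this reaction. Substituting into P = 398 - 0.5Q gives P = 515/2 - (1/4)q_D, so π_D = (515/2 - (1/4)q_D)q_D - 83q_D.
Maximising: ∂π_D/∂q_D = 349/2 - (1/2)q_D = 0, giving q_D = 349.
Then q_N = (281 - (1/2)·349) = 213/2.

349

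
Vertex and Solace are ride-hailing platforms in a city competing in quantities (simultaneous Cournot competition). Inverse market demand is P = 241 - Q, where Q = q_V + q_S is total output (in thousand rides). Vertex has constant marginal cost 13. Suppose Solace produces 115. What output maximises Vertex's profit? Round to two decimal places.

With the rival's output fixed at 115, Vertex's profit is π_V = (241 - 115 - q_V)q_V - (13q_V) = (126 - q_V)q_V - (13q_V).
∂π_V/∂q_V = 113 - 2q_V = 0, so q_V = 113/2.

56.50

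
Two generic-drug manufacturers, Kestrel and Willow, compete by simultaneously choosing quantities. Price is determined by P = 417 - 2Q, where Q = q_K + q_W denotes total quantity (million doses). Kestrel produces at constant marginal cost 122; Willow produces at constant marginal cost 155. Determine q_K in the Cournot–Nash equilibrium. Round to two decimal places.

54.67

Kestrel's profit: π_K = (417 - 2Q)q_K - (122q_K). Setting ∂π_K/∂q_K = 0: 295 - 4q_K - 2(q_W) = 0.
Willow's profit: π_W = (417 - 2Q)q_W - (155q_W). Setting ∂π_W/∂q_W = 0: 262 - 4q_W - 2(q_K) = 0.
Best responses: q_K = (295 - 2q_W)/4, q_W = (262 - 2q_K)/4.
Solving the pair: q_K = 164/3, q_W = 229/6.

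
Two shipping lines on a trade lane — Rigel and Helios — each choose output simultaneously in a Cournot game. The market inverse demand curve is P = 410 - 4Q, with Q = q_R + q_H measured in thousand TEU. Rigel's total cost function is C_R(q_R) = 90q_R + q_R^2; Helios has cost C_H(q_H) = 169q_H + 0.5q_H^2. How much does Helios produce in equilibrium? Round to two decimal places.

15.27

Rigel's profit: π_R = (410 - 4Q)q_R - (90q_R + q_R²). Setting ∂π_R/∂q_R = 0: 320 - 10q_R - 4(q_H) = 0.
Helios's first-order condition: 241 - 9q_H - 4(q_R) = 0.
So q_R = (320 - 4q_H)/10 and q_H = (241 - 4q_R)/9.
Substituting one into the other gives q_R = 958/37 and q_H = 565/37.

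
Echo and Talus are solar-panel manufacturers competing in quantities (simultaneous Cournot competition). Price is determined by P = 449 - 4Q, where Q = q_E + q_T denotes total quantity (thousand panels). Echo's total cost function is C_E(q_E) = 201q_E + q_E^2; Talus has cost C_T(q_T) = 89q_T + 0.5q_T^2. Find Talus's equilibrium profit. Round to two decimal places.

Echo's profit: π_E = (449 - 4Q)q_E - (201q_E + q_E²). Setting ∂π_E/∂q_E = 0: 248 - 10q_E - 4(q_T) = 0.
Talus's profit: π_T = (449 - 4Q)q_T - (89q_T + (1/2)q_T²). Setting ∂π_T/∂q_T = 0: 360 - 9q_T - 4(q_E) = 0.
Best responses: q_E = (248 - 4q_T)/10, q_T = (360 - 4q_E)/9.
Solving the pair: q_E = 396/37, q_T = 1304/37.
Price P = 449 - 4·(1700/37) = 265.2162.
Talus's profit: 265.2162·(1304/37) - 89·(1304/37) - (1/2)(1304/37)² = 5589.3879.

5589.39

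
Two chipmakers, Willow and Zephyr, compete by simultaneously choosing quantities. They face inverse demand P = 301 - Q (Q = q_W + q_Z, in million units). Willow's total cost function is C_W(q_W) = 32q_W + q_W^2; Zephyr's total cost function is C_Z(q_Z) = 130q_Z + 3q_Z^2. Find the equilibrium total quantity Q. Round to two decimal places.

Willow's profit: π_W = (301 - Q)q_W - (32q_W + q_W²). Setting ∂π_W/∂q_W = 0: 269 - 4q_W - (q_Z) = 0.
Zephyr's first-order condition: 171 - 8q_Z - (q_W) = 0.
Best responses: q_W = (269 - q_Z)/4, q_Z = (171 - q_W)/8.
Substituting one into the other gives q_W = 1981/31 and q_Z = 415/31.
Total output Q = 1981/31 + 415/31 = 77.2903.

77.29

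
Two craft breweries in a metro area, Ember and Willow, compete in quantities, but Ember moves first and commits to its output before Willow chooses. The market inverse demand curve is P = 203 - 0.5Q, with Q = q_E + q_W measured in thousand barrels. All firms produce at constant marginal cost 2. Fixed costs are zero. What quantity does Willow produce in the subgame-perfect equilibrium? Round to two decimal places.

The follower Willow best-responds to any q_E: π_W = (203 - 0.5Q)q_W - 2q_W.
∂π_W/∂q_W = 201 - (1/2)q_E - q_W = 0 gives the reaction function q_W = (201 - (1/2)q_E).
Ember substitutes q_W(q_E) into its own profit: π_E = q_E(203 - (1/2)q_E - (201 - (1/2)q_E)/2) - 2q_E = (205/2 - (1/4)q_E)q_E - 2q_E.
The leader's first-order condition 201/2 - (1/2)q_E = 0 yields q_E = 201.
Then q_W = (201 - (1/2)·201) = 201/2.

100.50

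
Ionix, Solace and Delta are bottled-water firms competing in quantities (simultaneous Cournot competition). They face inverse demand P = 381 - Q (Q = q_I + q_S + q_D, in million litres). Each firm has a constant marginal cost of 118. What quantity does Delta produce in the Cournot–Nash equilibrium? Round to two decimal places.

65.75

Each firm earns π_i = (381 - Q)q_i - 118q_i.
First-order condition (treating rivals' output as given): 263 - 2q_i - Σ_{j≠i} q_j = 0.
With identical firms every q_j equals q_i, so Σ_{j≠i} q_j = 2q_i and 263 = 4q_i, giving q_i = 263/4.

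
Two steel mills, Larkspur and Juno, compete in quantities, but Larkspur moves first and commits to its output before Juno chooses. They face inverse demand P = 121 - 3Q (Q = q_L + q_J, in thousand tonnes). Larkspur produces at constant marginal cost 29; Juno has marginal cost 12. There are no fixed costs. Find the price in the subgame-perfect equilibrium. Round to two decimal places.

47.75

Solve by backward induction. Given q_L, the follower Juno maximises π_J = (121 - 3q_L - 3q_J)q_J - 12q_J.
Follower FOC: 109 - 3q_L - 6q_J = 0, so q_J(q_L) = (109 - 3q_L)/6.
The leader anticipates this reaction. Substituting into P = 121 - 3Q gives P = 133/2 - (3/2)q_L, so π_L = (133/2 - (3/2)q_L)q_L - 29q_L.
Leader FOC: 75/2 - 3q_L = 0, so q_L = 25/2.
Then q_J = (109 - 3·(25/2))/6 = 143/12.
Total output Q = 293/12, so price P = 121 - 3·(293/12) = 191/4.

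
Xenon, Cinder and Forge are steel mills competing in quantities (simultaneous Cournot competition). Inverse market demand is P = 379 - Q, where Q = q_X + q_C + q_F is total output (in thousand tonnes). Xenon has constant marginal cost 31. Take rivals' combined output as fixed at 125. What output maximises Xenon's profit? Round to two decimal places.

111.50

With rivals' combined output fixed at 125, Xenon's profit is π_X = (379 - 125 - q_X)q_X - (31q_X) = (254 - q_X)q_X - (31q_X).
∂π_X/∂q_X = 223 - 2q_X = 0, so q_X = 223/2.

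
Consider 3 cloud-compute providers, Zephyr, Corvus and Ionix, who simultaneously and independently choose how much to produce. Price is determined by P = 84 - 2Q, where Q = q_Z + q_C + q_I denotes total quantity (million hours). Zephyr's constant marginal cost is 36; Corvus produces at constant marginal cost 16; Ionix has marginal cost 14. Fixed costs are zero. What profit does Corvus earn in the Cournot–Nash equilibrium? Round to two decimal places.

Zephyr's profit: π_Z = (84 - 2Q)q_Z - (36q_Z). Setting ∂π_Z/∂q_Z = 0: 48 - 4q_Z - 2(q_C + q_I) = 0.
Corvus's profit: π_C = (84 - 2Q)q_C - (16q_C). Setting ∂π_C/∂q_C = 0: 68 - 4q_C - 2(q_Z + q_I) = 0.
Ionix's profit: π_I = (84 - 2Q)q_I - (14q_I). Setting ∂π_I/∂q_I = 0: 70 - 4q_I - 2(q_Z + q_C) = 0.
Adding the 3 conditions: 186 − 4Q − 4Q = 0, i.e. Q = 93/4.
Back-substituting: q_Z = (48 − 93/2)/2 = 3/4, q_C = (68 − 93/2)/2 = 43/4, q_I = (70 − 93/2)/2 = 47/4.
Price P = 84 - 2·(93/4) = 75/2.
Corvus's profit: (75/2 - 16)·(43/4) = 1849/8.

231.13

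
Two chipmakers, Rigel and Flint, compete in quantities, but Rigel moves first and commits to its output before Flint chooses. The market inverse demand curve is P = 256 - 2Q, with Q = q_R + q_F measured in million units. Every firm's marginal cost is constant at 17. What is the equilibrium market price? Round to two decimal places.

76.75

Solve by backward induction. Given q_R, the follower Flint maximises π_F = (256 - 2q_R - 2q_F)q_F - 17q_F.
Setting the follower's marginal profit to zero, 239 - 2q_R - 4q_F = 0, i.e. q_F = (239 - 2q_R)/4.
The leader anticipates this reaction. Substituting into P = 256 - 2Q gives P = 273/2 - q_R, so π_R = (273/2 - q_R)q_R - 17q_R.
Leader FOC: 239/2 - 2q_R = 0, so q_R = 239/4.
Then q_F = (239 - 2·(239/4))/4 = 239/8.
Total output Q = 717/8, so price P = 256 - 2·(717/8) = 307/4.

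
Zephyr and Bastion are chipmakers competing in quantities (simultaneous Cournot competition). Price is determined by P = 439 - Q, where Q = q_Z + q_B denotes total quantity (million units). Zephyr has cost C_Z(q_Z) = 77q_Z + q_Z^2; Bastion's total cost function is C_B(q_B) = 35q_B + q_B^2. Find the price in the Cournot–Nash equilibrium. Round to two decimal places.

285.80

Zephyr's profit: π_Z = (439 - Q)q_Z - (77q_Z + q_Z²). Setting ∂π_Z/∂q_Z = 0: 362 - 4q_Z - (q_B) = 0.
Bastion's first-order condition: 404 - 4q_B - (q_Z) = 0.
Rearranging gives the reaction functions q_Z = (362 - q_B)/4 and q_B = (404 - q_Z)/4.
Substituting one into the other gives q_Z = 348/5 and q_B = 418/5.
Total output Q = 766/5, so price P = 439 - 766/5 = 1429/5.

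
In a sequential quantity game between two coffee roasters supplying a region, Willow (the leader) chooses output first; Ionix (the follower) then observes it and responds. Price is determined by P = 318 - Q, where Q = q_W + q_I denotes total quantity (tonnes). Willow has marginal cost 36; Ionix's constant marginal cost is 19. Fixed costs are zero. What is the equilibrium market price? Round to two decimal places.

Solve by backward induction. Given q_W, the follower Ionix maximises π_I = (318 - q_W - q_I)q_I - 19q_I.
Setting the follower's marginal profit to zero, 299 - q_W - 2q_I = 0, i.e. q_I = (299 - q_W)/2.
Willow substitutes q_I(q_W) into its own profit: π_W = q_W(318 - q_W - (299 - q_W)/2) - 36q_W = (337/2 - (1/2)q_W)q_W - 36q_W.
Maximising: ∂π_W/∂q_W = 265/2 - q_W = 0, giving q_W = 265/2.
Then q_I = (299 - 265/2)/2 = 333/4.
Total output Q = 863/4, so price P = 318 - 863/4 = 409/4.

102.25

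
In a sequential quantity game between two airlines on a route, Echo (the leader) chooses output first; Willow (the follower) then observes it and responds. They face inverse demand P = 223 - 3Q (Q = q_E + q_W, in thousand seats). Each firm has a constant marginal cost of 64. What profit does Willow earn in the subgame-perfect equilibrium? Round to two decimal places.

526.69

The follower Willow best-responds to any q_E: π_W = (223 - 3Q)q_W - 64q_W.
∂π_W/∂q_W = 159 - 3q_E - 6q_W = 0 gives the reaction function q_W = (159 - 3q_E)/6.
Echo substitutes q_W(q_E) into its own profit: π_E = q_E(223 - 3q_E - (159 - 3q_E)/2) - 64q_E = (287/2 - (3/2)q_E)q_E - 64q_E.
Maximising: ∂π_E/∂q_E = 159/2 - 3q_E = 0, giving q_E = 53/2.
Then q_W = (159 - 3·(53/2))/6 = 53/4.
Price P = 223 - 3·(159/4) = 415/4.
Willow's profit: (415/4 - 64)·(53/4) = 526.6875.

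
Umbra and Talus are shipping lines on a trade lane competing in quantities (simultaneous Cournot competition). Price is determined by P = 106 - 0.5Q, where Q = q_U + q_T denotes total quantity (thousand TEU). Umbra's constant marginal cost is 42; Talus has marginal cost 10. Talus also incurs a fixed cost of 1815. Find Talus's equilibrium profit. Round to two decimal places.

1825.89

Umbra's profit: π_U = (106 - 0.5Q)q_U - (42q_U). Setting ∂π_U/∂q_U = 0: 64 - q_U - (1/2)(q_T) = 0.
Talus's profit: π_T = (106 - 0.5Q)q_T - (10q_T). Setting ∂π_T/∂q_T = 0: 96 - q_T - (1/2)(q_U) = 0.
Best responses: q_U = (64 - (1/2)q_T), q_T = (96 - (1/2)q_U).
Solving the pair: q_U = 64/3, q_T = 256/3.
Price P = 106 - (1/2)·(320/3) = 158/3.
Talus's profit: (158/3 - 10)·(256/3) - 1815 = 1825.8889.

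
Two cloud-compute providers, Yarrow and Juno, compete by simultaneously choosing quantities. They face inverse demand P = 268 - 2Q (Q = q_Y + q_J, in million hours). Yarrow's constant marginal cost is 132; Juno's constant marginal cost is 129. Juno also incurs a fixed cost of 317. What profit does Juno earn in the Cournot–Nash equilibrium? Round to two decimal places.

803.22

Yarrow's profit: π_Y = (268 - 2Q)q_Y - (132q_Y). Setting ∂π_Y/∂q_Y = 0: 136 - 4q_Y - 2(q_J) = 0.
Juno's first-order condition: 139 - 4q_J - 2(q_Y) = 0.
Rearranging gives the reaction functions q_Y = (136 - 2q_J)/4 and q_J = (139 - 2q_Y)/4.
Substituting one into the other gives q_Y = 133/6 and q_J = 71/3.
Price P = 268 - 2·(275/6) = 529/3.
Juno's profit: (529/3 - 129)·(71/3) - 317 = 803.2222.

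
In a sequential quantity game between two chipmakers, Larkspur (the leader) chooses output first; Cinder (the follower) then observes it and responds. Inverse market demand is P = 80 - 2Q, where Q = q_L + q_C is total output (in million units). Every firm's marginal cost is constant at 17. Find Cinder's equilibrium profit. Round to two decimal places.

The follower Cinder best-responds to any q_L: π_C = (80 - 2Q)q_C - 17q_C.
Setting the follower's marginal profit to zero, 63 - 2q_L - 4q_C = 0, i.e. q_C = (63 - 2q_L)/4.
Larkspur substitutes q_C(q_L) into its own profit: π_L = q_L(80 - 2q_L - (63 - 2q_L)/2) - 17q_L = (97/2 - q_L)q_L - 17q_L.
Leader FOC: 63/2 - 2q_L = 0, so q_L = 63/4.
Then q_C = (63 - 2·(63/4))/4 = 63/8.
Price P = 80 - 2·(189/8) = 131/4.
Cinder's profit: (131/4 - 17)·(63/8) = 124.0313.

124.03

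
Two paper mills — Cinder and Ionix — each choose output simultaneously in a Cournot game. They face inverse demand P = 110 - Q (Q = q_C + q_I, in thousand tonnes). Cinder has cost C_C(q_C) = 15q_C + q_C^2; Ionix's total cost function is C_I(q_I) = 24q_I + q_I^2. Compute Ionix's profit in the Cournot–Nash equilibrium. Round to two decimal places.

Cinder's profit: π_C = (110 - Q)q_C - (15q_C + q_C²). Setting ∂π_C/∂q_C = 0: 95 - 4q_C - (q_I) = 0.
Ionix's profit: π_I = (110 - Q)q_I - (24q_I + q_I²). Setting ∂π_I/∂q_I = 0: 86 - 4q_I - (q_C) = 0.
Rearranging gives the reaction functions q_C = (95 - q_I)/4 and q_I = (86 - q_C)/4.
Solving the pair: q_C = 98/5, q_I = 83/5.
Price P = 110 - 181/5 = 369/5.
Ionix's profit: (369/5)·(83/5) - 24·(83/5) - (83/5)² = 551.1200.

551.12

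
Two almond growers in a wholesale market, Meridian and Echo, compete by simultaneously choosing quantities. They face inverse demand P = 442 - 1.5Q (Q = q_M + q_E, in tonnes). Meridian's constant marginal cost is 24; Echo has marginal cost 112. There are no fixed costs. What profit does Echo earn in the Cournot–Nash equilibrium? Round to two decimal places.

Meridian's profit: π_M = (442 - 1.5Q)q_M - (24q_M). Setting ∂π_M/∂q_M = 0: 418 - 3q_M - (3/2)(q_E) = 0.
Echo's first-order condition: 330 - 3q_E - (3/2)(q_M) = 0.
So q_M = (418 - (3/2)q_E)/3 and q_E = (330 - (3/2)q_M)/3.
Substituting one into the other gives q_M = 1012/9 and q_E = 484/9.
Price P = 442 - (3/2)·(1496/9) = 578/3.
Echo's profit: (578/3 - 112)·(484/9) = 4338.0741.

4338.07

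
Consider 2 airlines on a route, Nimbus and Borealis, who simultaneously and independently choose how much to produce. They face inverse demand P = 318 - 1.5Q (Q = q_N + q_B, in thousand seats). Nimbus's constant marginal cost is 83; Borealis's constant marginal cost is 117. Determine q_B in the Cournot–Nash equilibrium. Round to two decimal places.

37.11

Nimbus's profit: π_N = (318 - 1.5Q)q_N - (83q_N). Setting ∂π_N/∂q_N = 0: 235 - 3q_N - (3/2)(q_B) = 0.
Borealis's profit: π_B = (318 - 1.5Q)q_B - (117q_B). Setting ∂π_B/∂q_B = 0: 201 - 3q_B - (3/2)(q_N) = 0.
So q_N = (235 - (3/2)q_B)/3 and q_B = (201 - (3/2)q_N)/3.
Substituting one into the other gives q_N = 538/9 and q_B = 334/9.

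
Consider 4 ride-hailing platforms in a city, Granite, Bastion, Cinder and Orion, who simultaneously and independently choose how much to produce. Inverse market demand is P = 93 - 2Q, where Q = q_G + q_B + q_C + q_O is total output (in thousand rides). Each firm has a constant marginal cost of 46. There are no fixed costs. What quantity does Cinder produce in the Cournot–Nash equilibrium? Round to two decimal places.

A representative firm's profit is π_i = q_i(93 - 2Q) - 46q_i.
Setting ∂π_i/∂q_i = 0 with rivals' quantities fixed: 47 - 4q_i - 2·Σ_{j≠i} q_j = 0.
By symmetry each firm produces the same amount; substituting Σ_{j≠i} q_j = 3q_i yields q_i = 47/10.

4.70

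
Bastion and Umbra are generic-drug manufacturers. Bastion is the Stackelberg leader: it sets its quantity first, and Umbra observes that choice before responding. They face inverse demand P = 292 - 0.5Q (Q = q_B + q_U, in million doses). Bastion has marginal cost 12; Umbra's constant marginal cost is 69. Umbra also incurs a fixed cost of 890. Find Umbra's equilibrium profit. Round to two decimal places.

Solve by backward induction. Given q_B, the follower Umbra maximises π_U = (292 - (1/2)q_B - (1/2)q_U)q_U - 69q_U.
∂π_U/∂q_U = 223 - (1/2)q_B - q_U = 0 gives the reaction function q_U = (223 - (1/2)q_B).
Bastion substitutes q_U(q_B) into its own profit: π_B = q_B(292 - (1/2)q_B - (223 - (1/2)q_B)/2) - 12q_B = (361/2 - (1/4)q_B)q_B - 12q_B.
Leader FOC: 337/2 - (1/2)q_B = 0, so q_B = 337.
Then q_U = (223 - (1/2)·337) = 109/2.
Price P = 292 - (1/2)·(783/2) = 385/4.
Umbra's profit: (385/4 - 69)·(109/2) - 890 = 595.1250.

595.13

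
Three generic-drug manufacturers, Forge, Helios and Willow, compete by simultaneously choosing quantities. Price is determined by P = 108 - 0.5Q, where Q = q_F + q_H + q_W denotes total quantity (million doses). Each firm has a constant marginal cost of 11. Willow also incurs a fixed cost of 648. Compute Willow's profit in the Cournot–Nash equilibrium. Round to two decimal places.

528.13

Each firm earns π_i = (108 - 0.5Q)q_i - 11q_i.
Setting ∂π_i/∂q_i = 0 with rivals' quantities fixed: 97 - q_i - (1/2)·Σ_{j≠i} q_j = 0.
By symmetry each firm produces the same amount; substituting Σ_{j≠i} q_j = 2q_i yields q_i = 97/2.
Price P = 108 - (1/2)·(291/2) = 141/4.
Willow's profit: (141/4 - 11)·(97/2) - 648 = 528.1250.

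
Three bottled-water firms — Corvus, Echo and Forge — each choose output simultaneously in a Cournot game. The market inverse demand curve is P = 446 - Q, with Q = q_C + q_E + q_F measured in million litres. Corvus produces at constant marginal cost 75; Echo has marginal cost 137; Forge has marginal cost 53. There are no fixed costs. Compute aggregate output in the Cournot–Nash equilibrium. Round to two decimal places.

Corvus's profit: π_C = (446 - Q)q_C - (75q_C). Setting ∂π_C/∂q_C = 0: 371 - 2q_C - (q_E + q_F) = 0.
Echo's profit: π_E = (446 - Q)q_E - (137q_E). Setting ∂π_E/∂q_E = 0: 309 - 2q_E - (q_C + q_F) = 0.
Forge's first-order condition: 393 - 2q_F - (q_C + q_E) = 0.
Adding the 3 first-order conditions: 1073 − 4Q = 0, so Q = 1073/4.
Back-substituting: q_C = (371 − 1073/4) = 411/4, q_E = (309 − 1073/4) = 163/4, q_F = (393 − 1073/4) = 499/4.
Total output Q = 411/4 + 163/4 + 499/4 = 1073/4.

268.25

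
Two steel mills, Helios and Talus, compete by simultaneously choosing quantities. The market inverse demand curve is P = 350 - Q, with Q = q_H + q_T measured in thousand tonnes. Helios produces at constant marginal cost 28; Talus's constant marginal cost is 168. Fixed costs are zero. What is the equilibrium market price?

Helios's profit: π_H = (350 - Q)q_H - (28q_H). Setting ∂π_H/∂q_H = 0: 322 - 2q_H - (q_T) = 0.
Talus's first-order condition: 182 - 2q_T - (q_H) = 0.
Rearranging gives the reaction functions q_H = (322 - q_T)/2 and q_T = (182 - q_H)/2.
Substituting one into the other gives q_H = 154 and q_T = 14.
Total output Q = 168, so price P = 350 - 168 = 182.

182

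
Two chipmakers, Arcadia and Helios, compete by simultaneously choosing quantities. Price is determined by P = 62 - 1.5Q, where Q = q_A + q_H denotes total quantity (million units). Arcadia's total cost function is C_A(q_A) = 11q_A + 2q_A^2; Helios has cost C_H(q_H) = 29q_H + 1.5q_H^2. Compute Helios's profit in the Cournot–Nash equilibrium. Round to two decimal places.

45.32

Arcadia's profit: π_A = (62 - 1.5Q)q_A - (11q_A + 2q_A²). Setting ∂π_A/∂q_A = 0: 51 - 7q_A - (3/2)(q_H) = 0.
Helios's first-order condition: 33 - 6q_H - (3/2)(q_A) = 0.
Best responses: q_A = (51 - (3/2)q_H)/7, q_H = (33 - (3/2)q_A)/6.
Solving the pair: q_A = 342/53, q_H = 206/53.
Price P = 62 - (3/2)·(548/53) = 46.4906.
Helios's profit: 46.4906·(206/53) - 29·(206/53) - (3/2)(206/53)² = 45.3215.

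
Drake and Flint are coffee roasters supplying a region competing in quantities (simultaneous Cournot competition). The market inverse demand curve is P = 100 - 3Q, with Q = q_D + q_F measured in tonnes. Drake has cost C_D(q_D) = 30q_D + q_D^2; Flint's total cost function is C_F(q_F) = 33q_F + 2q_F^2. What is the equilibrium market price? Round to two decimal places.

Drake's profit: π_D = (100 - 3Q)q_D - (30q_D + q_D²). Setting ∂π_D/∂q_D = 0: 70 - 8q_D - 3(q_F) = 0.
Flint's profit: π_F = (100 - 3Q)q_F - (33q_F + 2q_F²). Setting ∂π_F/∂q_F = 0: 67 - 10q_F - 3(q_D) = 0.
Rearranging gives the reaction functions q_D = (70 - 3q_F)/8 and q_F = (67 - 3q_D)/10.
Solving the pair: q_D = 499/71, q_F = 326/71.
Total output Q = 825/71, so price P = 100 - 3·(825/71) = 65.1408.

65.14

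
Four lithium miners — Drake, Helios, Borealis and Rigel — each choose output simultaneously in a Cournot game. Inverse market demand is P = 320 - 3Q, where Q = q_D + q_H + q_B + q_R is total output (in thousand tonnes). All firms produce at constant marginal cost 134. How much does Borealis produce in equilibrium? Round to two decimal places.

12.40

A representative firm's profit is π_i = q_i(320 - 3Q) - 134q_i.
Setting ∂π_i/∂q_i = 0 with rivals' quantities fixed: 186 - 6q_i - 3·Σ_{j≠i} q_j = 0.
By symmetry each firm produces the same amount; substituting Σ_{j≠i} q_j = 3q_i yields q_i = 186/15 = 62/5.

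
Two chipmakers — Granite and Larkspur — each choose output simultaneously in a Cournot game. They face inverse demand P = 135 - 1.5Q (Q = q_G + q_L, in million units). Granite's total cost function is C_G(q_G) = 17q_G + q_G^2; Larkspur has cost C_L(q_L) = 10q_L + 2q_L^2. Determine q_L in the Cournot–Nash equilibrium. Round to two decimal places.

Granite's profit: π_G = (135 - 1.5Q)q_G - (17q_G + q_G²). Setting ∂π_G/∂q_G = 0: 118 - 5q_G - (3/2)(q_L) = 0.
Larkspur's profit: π_L = (135 - 1.5Q)q_L - (10q_L + 2q_L²). Setting ∂π_L/∂q_L = 0: 125 - 7q_L - (3/2)(q_G) = 0.
So q_G = (118 - (3/2)q_L)/5 and q_L = (125 - (3/2)q_G)/7.
Substituting one into the other gives q_G = 19.4962 and q_L = 1792/131.

13.68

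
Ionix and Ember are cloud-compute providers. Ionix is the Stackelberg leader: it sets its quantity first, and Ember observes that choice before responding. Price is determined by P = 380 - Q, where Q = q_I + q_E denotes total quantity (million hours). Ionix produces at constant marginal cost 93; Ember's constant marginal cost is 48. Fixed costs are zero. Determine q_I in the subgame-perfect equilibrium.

Solve by backward induction. Given q_I, the follower Ember maximises π_E = (380 - q_I - q_E)q_E - 48q_E.
Follower FOC: 332 - q_I - 2q_E = 0, so q_E(q_I) = (332 - q_I)/2.
Ionix substitutes q_E(q_I) into its own profit: π_I = q_I(380 - q_I - (332 - q_I)/2) - 93q_I = (214 - (1/2)q_I)q_I - 93q_I.
Maximising: ∂π_I/∂q_I = 121 - q_I = 0, giving q_I = 121.
Then q_E = (332 - 121)/2 = 211/2.

121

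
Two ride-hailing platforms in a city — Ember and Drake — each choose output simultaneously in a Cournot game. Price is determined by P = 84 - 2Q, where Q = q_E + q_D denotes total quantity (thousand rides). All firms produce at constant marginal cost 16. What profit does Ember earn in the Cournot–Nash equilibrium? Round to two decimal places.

A representative firm's profit is π_i = q_i(84 - 2Q) - 16q_i.
Setting ∂π_i/∂q_i = 0 with rivals' quantities fixed: 68 - 4q_i - 2q_j = 0.
With identical firms every q_j equals q_i, so q_j = q_i and 68 = 6q_i, giving q_i = 34/3.
Price P = 84 - 2·(68/3) = 116/3.
Ember's profit: (116/3 - 16)·(34/3) = 256.8889.

256.89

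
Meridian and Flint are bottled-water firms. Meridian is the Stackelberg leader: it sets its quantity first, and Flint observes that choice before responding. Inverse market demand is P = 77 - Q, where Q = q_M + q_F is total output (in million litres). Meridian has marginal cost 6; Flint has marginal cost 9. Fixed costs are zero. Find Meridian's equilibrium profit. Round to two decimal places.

Solve by backward induction. Given q_M, the follower Flint maximises π_F = (77 - q_M - q_F)q_F - 9q_F.
Setting the follower's marginal profit to zero, 68 - q_M - 2q_F = 0, i.e. q_F = (68 - q_M)/2.
The leader anticipates this reaction. Substituting into P = 77 - Q gives P = 43 - (1/2)q_M, so π_M = (43 - (1/2)q_M)q_M - 6q_M.
The leader's first-order condition 37 - q_M = 0 yields q_M = 37.
Then q_F = (68 - 37)/2 = 31/2.
Price P = 77 - 105/2 = 49/2.
Meridian's profit: (49/2 - 6)·37 = 1369/2.

684.50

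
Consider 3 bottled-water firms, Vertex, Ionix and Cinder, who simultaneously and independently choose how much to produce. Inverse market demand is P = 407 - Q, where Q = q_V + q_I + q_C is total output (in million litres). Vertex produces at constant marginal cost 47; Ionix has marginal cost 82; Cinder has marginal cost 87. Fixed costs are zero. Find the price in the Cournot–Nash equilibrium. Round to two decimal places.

155.75

Vertex's profit: π_V = (407 - Q)q_V - (47q_V). Setting ∂π_V/∂q_V = 0: 360 - 2q_V - (q_I + q_C) = 0.
Ionix's first-order condition: 325 - 2q_I - (q_V + q_C) = 0.
Cinder's profit: π_C = (407 - Q)q_C - (87q_C). Setting ∂π_C/∂q_C = 0: 320 - 2q_C - (q_V + q_I) = 0.
Summing all 3 equations gives 1005 − 4Q = 0, hence Q = 1005/4.
Back-substituting: q_V = (360 − 1005/4) = 435/4, q_I = (325 − 1005/4) = 295/4, q_C = (320 − 1005/4) = 275/4.
Total output Q = 1005/4, so price P = 407 - 1005/4 = 623/4.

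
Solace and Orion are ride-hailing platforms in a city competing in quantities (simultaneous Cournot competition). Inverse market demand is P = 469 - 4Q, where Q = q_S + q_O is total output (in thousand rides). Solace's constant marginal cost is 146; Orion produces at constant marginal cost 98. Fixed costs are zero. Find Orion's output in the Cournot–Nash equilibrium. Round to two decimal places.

34.92

Solace's profit: π_S = (469 - 4Q)q_S - (146q_S). Setting ∂π_S/∂q_S = 0: 323 - 8q_S - 4(q_O) = 0.
Orion's first-order condition: 371 - 8q_O - 4(q_S) = 0.
Rearranging gives the reaction functions q_S = (323 - 4q_O)/8 and q_O = (371 - 4q_S)/8.
Substituting one into the other gives q_S = 275/12 and q_O = 419/12.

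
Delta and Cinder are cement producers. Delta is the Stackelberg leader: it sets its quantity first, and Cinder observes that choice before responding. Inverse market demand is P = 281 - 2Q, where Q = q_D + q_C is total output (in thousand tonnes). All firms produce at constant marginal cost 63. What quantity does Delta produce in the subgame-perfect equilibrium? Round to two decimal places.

Solve by backward induction. Given q_D, the follower Cinder maximises π_C = (281 - 2q_D - 2q_C)q_C - 63q_C.
Setting the follower's marginal profit to zero, 218 - 2q_D - 4q_C = 0, i.e. q_C = (218 - 2q_D)/4.
Delta substitutes q_C(q_D) into its own profit: π_D = q_D(281 - 2q_D - (218 - 2q_D)/2) - 63q_D = (172 - q_D)q_D - 63q_D.
Maximising: ∂π_D/∂q_D = 109 - 2q_D = 0, giving q_D = 109/2.
Then q_C = (218 - 2·(109/2))/4 = 109/4.

54.50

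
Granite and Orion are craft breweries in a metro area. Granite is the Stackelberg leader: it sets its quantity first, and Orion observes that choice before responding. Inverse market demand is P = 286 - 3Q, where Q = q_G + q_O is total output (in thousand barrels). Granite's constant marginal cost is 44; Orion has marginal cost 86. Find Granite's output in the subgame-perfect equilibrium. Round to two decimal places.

47.33

The follower Orion best-responds to any q_G: π_O = (286 - 3Q)q_O - 86q_O.
∂π_O/∂q_O = 200 - 3q_G - 6q_O = 0 gives the reaction function q_O = (200 - 3q_G)/6.
Granite substitutes q_O(q_G) into its own profit: π_G = q_G(286 - 3q_G - (200 - 3q_G)/2) - 44q_G = (186 - (3/2)q_G)q_G - 44q_G.
Maximising: ∂π_G/∂q_G = 142 - 3q_G = 0, giving q_G = 142/3.
Then q_O = (200 - 3·(142/3))/6 = 29/3.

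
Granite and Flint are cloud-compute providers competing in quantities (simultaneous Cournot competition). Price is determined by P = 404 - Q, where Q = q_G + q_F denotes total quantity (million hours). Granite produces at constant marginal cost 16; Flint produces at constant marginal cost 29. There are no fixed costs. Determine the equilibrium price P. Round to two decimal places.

149.67

Granite's profit: π_G = (404 - Q)q_G - (16q_G). Setting ∂π_G/∂q_G = 0: 388 - 2q_G - (q_F) = 0.
Flint's profit: π_F = (404 - Q)q_F - (29q_F). Setting ∂π_F/∂q_F = 0: 375 - 2q_F - (q_G) = 0.
So q_G = (388 - q_F)/2 and q_F = (375 - q_G)/2.
Solving the pair: q_G = 401/3, q_F = 362/3.
Total output Q = 763/3, so price P = 404 - 763/3 = 449/3.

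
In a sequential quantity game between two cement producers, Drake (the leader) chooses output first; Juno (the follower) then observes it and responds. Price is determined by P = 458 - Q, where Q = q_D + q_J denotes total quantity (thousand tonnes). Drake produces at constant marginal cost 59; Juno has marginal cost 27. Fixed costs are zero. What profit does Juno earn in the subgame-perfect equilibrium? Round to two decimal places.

The follower Juno best-responds to any q_D: π_J = (458 - Q)q_J - 27q_J.
Setting the follower's marginal profit to zero, 431 - q_D - 2q_J = 0, i.e. q_J = (431 - q_D)/2.
The leader anticipates this reaction. Substituting into P = 458 - Q gives P = 485/2 - (1/2)q_D, so π_D = (485/2 - (1/2)q_D)q_D - 59q_D.
The leader's first-order condition 367/2 - q_D = 0 yields q_D = 367/2.
Then q_J = (431 - 367/2)/2 = 495/4.
Price P = 458 - 1229/4 = 603/4.
Juno's profit: (603/4 - 27)·(495/4) = 15314.0625.

15314.06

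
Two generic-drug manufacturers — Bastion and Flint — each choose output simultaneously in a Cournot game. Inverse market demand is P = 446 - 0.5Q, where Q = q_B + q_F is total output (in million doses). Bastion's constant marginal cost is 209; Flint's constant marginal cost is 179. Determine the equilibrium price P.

278

Bastion's profit: π_B = (446 - 0.5Q)q_B - (209q_B). Setting ∂π_B/∂q_B = 0: 237 - q_B - (1/2)(q_F) = 0.
Flint's profit: π_F = (446 - 0.5Q)q_F - (179q_F). Setting ∂π_F/∂q_F = 0: 267 - q_F - (1/2)(q_B) = 0.
Best responses: q_B = (237 - (1/2)q_F), q_F = (267 - (1/2)q_B).
Solving the pair: q_B = 138, q_F = 198.
Total output Q = 336, so price P = 446 - (1/2)·336 = 278.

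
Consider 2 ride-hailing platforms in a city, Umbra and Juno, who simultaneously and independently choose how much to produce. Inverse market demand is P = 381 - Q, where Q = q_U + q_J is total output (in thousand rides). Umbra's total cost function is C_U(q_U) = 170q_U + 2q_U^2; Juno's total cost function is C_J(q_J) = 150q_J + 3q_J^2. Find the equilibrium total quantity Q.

56

Umbra's profit: π_U = (381 - Q)q_U - (170q_U + 2q_U²). Setting ∂π_U/∂q_U = 0: 211 - 6q_U - (q_J) = 0.
Juno's profit: π_J = (381 - Q)q_J - (150q_J + 3q_J²). Setting ∂π_J/∂q_J = 0: 231 - 8q_J - (q_U) = 0.
Rearranging gives the reaction functions q_U = (211 - q_J)/6 and q_J = (231 - q_U)/8.
Solving the pair: q_U = 31, q_J = 25.
Total output Q = 31 + 25 = 56.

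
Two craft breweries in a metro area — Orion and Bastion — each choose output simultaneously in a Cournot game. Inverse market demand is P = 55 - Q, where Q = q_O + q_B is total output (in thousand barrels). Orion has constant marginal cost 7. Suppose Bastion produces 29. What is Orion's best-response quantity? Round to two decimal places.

9.50

With the rival's output fixed at 29, Orion's profit is π_O = (55 - 29 - q_O)q_O - (7q_O) = (26 - q_O)q_O - (7q_O).
∂π_O/∂q_O = 19 - 2q_O = 0, so q_O = 19/2.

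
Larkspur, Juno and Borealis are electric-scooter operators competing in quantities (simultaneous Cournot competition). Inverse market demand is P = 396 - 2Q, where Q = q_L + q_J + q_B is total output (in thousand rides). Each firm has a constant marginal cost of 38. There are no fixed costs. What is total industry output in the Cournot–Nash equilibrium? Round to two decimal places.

134.25

A representative firm's profit is π_i = q_i(396 - 2Q) - 38q_i.
Setting ∂π_i/∂q_i = 0 with rivals' quantities fixed: 358 - 4q_i - 2·Σ_{j≠i} q_j = 0.
With identical firms every q_j equals q_i, so Σ_{j≠i} q_j = 2q_i and 358 = 8q_i, giving q_i = 179/4.
Total output Q = 179/4 + 179/4 + 179/4 = 537/4.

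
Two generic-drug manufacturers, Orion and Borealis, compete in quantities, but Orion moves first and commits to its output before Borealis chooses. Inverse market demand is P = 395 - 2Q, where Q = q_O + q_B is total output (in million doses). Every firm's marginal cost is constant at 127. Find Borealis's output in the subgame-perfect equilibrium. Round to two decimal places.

33.50

The follower Borealis best-responds to any q_O: π_B = (395 - 2Q)q_B - 127q_B.
Follower FOC: 268 - 2q_O - 4q_B = 0, so q_B(q_O) = (268 - 2q_O)/4.
Orion substitutes q_B(q_O) into its own profit: π_O = q_O(395 - 2q_O - (268 - 2q_O)/2) - 127q_O = (261 - q_O)q_O - 127q_O.
Maximising: ∂π_O/∂q_O = 134 - 2q_O = 0, giving q_O = 67.
Then q_B = (268 - 2·67)/4 = 67/2.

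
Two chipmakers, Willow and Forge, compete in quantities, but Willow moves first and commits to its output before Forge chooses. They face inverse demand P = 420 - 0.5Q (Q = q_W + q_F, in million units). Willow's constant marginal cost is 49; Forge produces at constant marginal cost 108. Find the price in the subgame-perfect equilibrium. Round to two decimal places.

Solve by backward induction. Given q_W, the follower Forge maximises π_F = (420 - (1/2)q_W - (1/2)q_F)q_F - 108q_F.
Follower FOC: 312 - (1/2)q_W - q_F = 0, so q_F(q_W) = (312 - (1/2)q_W).
The leader anticipates this reaction. Substituting into P = 420 - 0.5Q gives P = 264 - (1/4)q_W, so π_W = (264 - (1/4)q_W)q_W - 49q_W.
Leader FOC: 215 - (1/2)q_W = 0, so q_W = 430.
Then q_F = (312 - (1/2)·430) = 97.
Total output Q = 527, so price P = 420 - (1/2)·527 = 313/2.

156.50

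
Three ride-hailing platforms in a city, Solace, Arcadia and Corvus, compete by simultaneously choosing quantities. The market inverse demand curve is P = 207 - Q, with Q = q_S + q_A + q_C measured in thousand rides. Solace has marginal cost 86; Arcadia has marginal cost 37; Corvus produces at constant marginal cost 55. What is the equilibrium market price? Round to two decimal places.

96.25

Solace's profit: π_S = (207 - Q)q_S - (86q_S). Setting ∂π_S/∂q_S = 0: 121 - 2q_S - (q_A + q_C) = 0.
Arcadia's profit: π_A = (207 - Q)q_A - (37q_A). Setting ∂π_A/∂q_A = 0: 170 - 2q_A - (q_S + q_C) = 0.
Corvus's profit: π_C = (207 - Q)q_C - (55q_C). Setting ∂π_C/∂q_C = 0: 152 - 2q_C - (q_S + q_A) = 0.
Adding the 3 first-order conditions: 443 − 4Q = 0, so Q = 443/4.
Back-substituting: q_S = (121 − 443/4) = 41/4, q_A = (170 − 443/4) = 237/4, q_C = (152 − 443/4) = 165/4.
Total output Q = 443/4, so price P = 207 - 443/4 = 385/4.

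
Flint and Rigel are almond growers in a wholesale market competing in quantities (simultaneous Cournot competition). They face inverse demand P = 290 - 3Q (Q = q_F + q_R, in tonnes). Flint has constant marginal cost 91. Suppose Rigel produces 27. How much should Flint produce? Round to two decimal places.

With the rival's output fixed at 27, Flint's profit is π_F = (290 - 3·27 - 3q_F)q_F - (91q_F) = (209 - 3q_F)q_F - (91q_F).
∂π_F/∂q_F = 118 - 6q_F = 0, so q_F = 59/3.

19.67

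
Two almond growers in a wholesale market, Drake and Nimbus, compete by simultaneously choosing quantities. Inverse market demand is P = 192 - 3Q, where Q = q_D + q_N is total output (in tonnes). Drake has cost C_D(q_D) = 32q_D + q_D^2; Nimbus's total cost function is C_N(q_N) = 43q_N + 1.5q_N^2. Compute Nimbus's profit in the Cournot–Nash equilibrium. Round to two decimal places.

574.77

Drake's profit: π_D = (192 - 3Q)q_D - (32q_D + q_D²). Setting ∂π_D/∂q_D = 0: 160 - 8q_D - 3(q_N) = 0.
Nimbus's first-order condition: 149 - 9q_N - 3(q_D) = 0.
So q_D = (160 - 3q_N)/8 and q_N = (149 - 3q_D)/9.
Substituting one into the other gives q_D = 331/21 and q_N = 712/63.
Price P = 192 - 3·(1705/63) = 110.8095.
Nimbus's profit: 110.8095·(712/63) - 43·(712/63) - (3/2)(712/63)² = 574.7664.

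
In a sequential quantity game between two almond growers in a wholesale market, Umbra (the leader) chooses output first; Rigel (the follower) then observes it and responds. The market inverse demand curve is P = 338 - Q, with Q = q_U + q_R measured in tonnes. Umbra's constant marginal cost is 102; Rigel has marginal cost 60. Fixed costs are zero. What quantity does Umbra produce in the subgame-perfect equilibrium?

97

Solve by backward induction. Given q_U, the follower Rigel maximises π_R = (338 - q_U - q_R)q_R - 60q_R.
Follower FOC: 278 - q_U - 2q_R = 0, so q_R(q_U) = (278 - q_U)/2.
The leader anticipates this reaction. Substituting into P = 338 - Q gives P = 199 - (1/2)q_U, so π_U = (199 - (1/2)q_U)q_U - 102q_U.
Maximising: ∂π_U/∂q_U = 97 - q_U = 0, giving q_U = 97.
Then q_R = (278 - 97)/2 = 181/2.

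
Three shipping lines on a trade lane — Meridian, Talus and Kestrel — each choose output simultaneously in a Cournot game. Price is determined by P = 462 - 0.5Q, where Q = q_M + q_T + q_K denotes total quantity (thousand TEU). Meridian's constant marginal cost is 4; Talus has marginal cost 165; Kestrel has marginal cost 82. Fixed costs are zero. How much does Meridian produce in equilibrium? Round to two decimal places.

Meridian's profit: π_M = (462 - 0.5Q)q_M - (4q_M). Setting ∂π_M/∂q_M = 0: 458 - q_M - (1/2)(q_T + q_K) = 0.
Talus's profit: π_T = (462 - 0.5Q)q_T - (165q_T). Setting ∂π_T/∂q_T = 0: 297 - q_T - (1/2)(q_M + q_K) = 0.
Kestrel's first-order condition: 380 - q_K - (1/2)(q_M + q_T) = 0.
Summing all 3 equations gives 1135 − 2Q = 0, hence Q = 1135/2.
Back-substituting: q_M = (458 − 1135/4)/(1/2) = 697/2, q_T = (297 − 1135/4)/(1/2) = 53/2, q_K = (380 − 1135/4)/(1/2) = 385/2.

348.50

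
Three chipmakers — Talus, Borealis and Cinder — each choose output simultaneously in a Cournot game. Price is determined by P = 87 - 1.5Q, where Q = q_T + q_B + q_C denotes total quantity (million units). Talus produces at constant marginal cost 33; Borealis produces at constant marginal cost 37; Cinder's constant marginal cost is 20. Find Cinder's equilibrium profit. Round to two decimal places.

Talus's profit: π_T = (87 - 1.5Q)q_T - (33q_T). Setting ∂π_T/∂q_T = 0: 54 - 3q_T - (3/2)(q_B + q_C) = 0.
Borealis's profit: π_B = (87 - 1.5Q)q_B - (37q_B). Setting ∂π_B/∂q_B = 0: 50 - 3q_B - (3/2)(q_T + q_C) = 0.
Cinder's profit: π_C = (87 - 1.5Q)q_C - (20q_C). Setting ∂π_C/∂q_C = 0: 67 - 3q_C - (3/2)(q_T + q_B) = 0.
Summing all 3 equations gives 171 − 6Q = 0, hence Q = 57/2.
Back-substituting: q_T = (54 − 171/4)/(3/2) = 15/2, q_B = (50 − 171/4)/(3/2) = 29/6, q_C = (67 − 171/4)/(3/2) = 97/6.
Price P = 87 - (3/2)·(57/2) = 177/4.
Cinder's profit: (177/4 - 20)·(97/6) = 392.0417.

392.04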